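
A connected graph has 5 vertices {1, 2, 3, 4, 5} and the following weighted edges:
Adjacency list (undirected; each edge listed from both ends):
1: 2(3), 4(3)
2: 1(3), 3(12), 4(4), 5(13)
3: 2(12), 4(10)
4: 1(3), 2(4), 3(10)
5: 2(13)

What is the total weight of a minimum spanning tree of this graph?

Kruskal: consider edges lightest-first.
1-2 (3): add. Components now {1,2} {3} {4} {5}
1-4 (3): add. Components now {1,2,4} {3} {5}
2-4 (4): skip — 2 and 4 already connected.
3-4 (10): add. Components now {1,2,3,4} {5}
2-3 (12): skip — 2 and 3 already connected.
2-5 (13): add. Components now {1,2,3,4,5}
MST edges: 1-2, 1-4, 3-4, 2-5; total weight 3+3+10+13 = 29.

29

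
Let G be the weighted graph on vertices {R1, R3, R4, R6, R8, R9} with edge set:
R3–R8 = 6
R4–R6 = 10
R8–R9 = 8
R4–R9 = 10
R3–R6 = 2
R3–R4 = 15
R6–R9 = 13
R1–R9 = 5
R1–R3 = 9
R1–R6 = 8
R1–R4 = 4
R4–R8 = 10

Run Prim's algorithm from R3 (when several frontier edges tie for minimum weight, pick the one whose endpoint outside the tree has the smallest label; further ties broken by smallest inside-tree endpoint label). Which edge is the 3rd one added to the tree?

Prim, starting at R3.
Step 1: frontier [R3–R6 2, R3–R8 6, R1–R3 9, R3–R4 15] → take R3–R6 (2); add R6.
Step 2: frontier [R3–R8 6, R1–R3 9, R3–R4 15, R1–R6 8, R4–R6 10, R6–R9 13] → take R3–R8 (6); add R8.
Step 3: frontier [R1–R3 9, R3–R4 15, R1–R6 8, R4–R6 10, R6–R9 13, R8–R9 8, R4–R8 10] → take R1–R6 (8); add R1.
Step 4: frontier [R1–R4 4, R1–R9 5, R3–R4 15, R4–R6 10, R6–R9 13, R8–R9 8, R4–R8 10] → take R1–R4 (4); add R4.
Step 5: frontier [R1–R9 5, R4–R9 10, R6–R9 13, R8–R9 8] → take R1–R9 (5); add R9.
The 3rd edge added is R1–R6.

R1-R6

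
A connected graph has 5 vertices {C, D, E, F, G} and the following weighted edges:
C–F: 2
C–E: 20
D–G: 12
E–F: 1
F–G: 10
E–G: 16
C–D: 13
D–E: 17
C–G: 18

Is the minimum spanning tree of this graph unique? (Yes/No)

Kruskal: consider edges lightest-first.
E–F (1): add — endpoints in different components.
C–F (2): add — endpoints in different components.
F–G (10): add — endpoints in different components.
D–G (12): add — endpoints in different components.
Every non-tree edge has weight strictly greater than the heaviest edge on the tree path between its endpoints, so the MST is unique.

Yes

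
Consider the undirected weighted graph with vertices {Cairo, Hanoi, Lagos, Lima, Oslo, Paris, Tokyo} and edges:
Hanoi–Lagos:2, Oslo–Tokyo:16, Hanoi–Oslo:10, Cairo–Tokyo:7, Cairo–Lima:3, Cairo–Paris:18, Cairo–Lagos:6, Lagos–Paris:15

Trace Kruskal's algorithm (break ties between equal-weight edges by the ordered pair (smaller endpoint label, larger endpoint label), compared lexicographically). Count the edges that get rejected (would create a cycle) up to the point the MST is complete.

Kruskal's algorithm — process edges by increasing weight (ties by edge label):
Hanoi–Lagos (2): add. Components now {Lima} {Hanoi,Lagos} {Cairo} {Paris} {Oslo} {Tokyo}
Cairo–Lima (3): add. Components now {Cairo,Lima} {Hanoi,Lagos} {Paris} {Oslo} {Tokyo}
Cairo–Lagos (6): add. Components now {Cairo,Hanoi,Lagos,Lima} {Paris} {Oslo} {Tokyo}
Cairo–Tokyo (7): add. Components now {Cairo,Hanoi,Lagos,Lima,Tokyo} {Paris} {Oslo}
Hanoi–Oslo (10): add. Components now {Cairo,Hanoi,Lagos,Lima,Oslo,Tokyo} {Paris}
Lagos–Paris (15): add. Components now {Cairo,Hanoi,Lagos,Lima,Oslo,Paris,Tokyo}
Edges rejected before the tree was complete: 0.

0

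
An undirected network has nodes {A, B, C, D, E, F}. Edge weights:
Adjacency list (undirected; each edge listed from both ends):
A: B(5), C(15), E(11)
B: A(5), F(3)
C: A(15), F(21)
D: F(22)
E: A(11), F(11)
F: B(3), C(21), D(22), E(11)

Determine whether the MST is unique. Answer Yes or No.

Kruskal's algorithm — process edges by increasing weight (ties by edge label):
B—F (3): add — endpoints in different components.
A—B (5): add — endpoints in different components.
A—E (11): add — endpoints in different components.
E—F (11): skip — E and F already connected.
A—C (15): add — endpoints in different components.
C—F (21): skip — C and F already connected.
D—F (22): add — endpoints in different components.
Non-tree edge E—F has weight 11, equal to the heaviest edge on its tree cycle — swapping gives another MST of the same weight. Not unique.

No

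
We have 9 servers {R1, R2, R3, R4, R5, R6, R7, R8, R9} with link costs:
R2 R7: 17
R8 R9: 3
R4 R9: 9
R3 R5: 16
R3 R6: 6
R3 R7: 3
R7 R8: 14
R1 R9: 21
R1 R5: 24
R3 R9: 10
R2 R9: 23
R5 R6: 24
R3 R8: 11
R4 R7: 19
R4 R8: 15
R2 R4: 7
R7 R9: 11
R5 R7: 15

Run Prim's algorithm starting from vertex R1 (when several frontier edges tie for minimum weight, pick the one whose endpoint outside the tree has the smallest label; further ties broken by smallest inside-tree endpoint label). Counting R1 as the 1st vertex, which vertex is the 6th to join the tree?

R3

Prim's algorithm from R1:
Step 1: cheapest edge leaving the tree is R1 R9 (21); add R9.
Step 2: cheapest edge leaving the tree is R8 R9 (3); add R8.
Step 3: cheapest edge leaving the tree is R4 R9 (9); add R4.
Step 4: cheapest edge leaving the tree is R2 R4 (7); add R2.
Step 5: cheapest edge leaving the tree is R3 R9 (10); add R3.
Step 6: cheapest edge leaving the tree is R3 R7 (3); add R7.
Step 7: cheapest edge leaving the tree is R3 R6 (6); add R6.
Step 8: cheapest edge leaving the tree is R5 R7 (15); add R5.
Vertex order: R1, R9, R8, R4, R2, R3, R7, R6, R5. The 6th vertex is R3.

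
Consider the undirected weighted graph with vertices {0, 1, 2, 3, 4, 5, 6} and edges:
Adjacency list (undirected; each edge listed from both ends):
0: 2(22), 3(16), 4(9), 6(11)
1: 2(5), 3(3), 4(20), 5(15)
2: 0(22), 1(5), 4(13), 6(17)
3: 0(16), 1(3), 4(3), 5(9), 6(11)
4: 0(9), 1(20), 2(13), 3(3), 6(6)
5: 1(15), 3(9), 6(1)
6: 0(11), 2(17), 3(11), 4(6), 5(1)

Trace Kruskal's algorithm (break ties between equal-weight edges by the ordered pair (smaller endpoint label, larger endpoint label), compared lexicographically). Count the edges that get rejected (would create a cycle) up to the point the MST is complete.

Sort edges by weight, then run Kruskal:
5–6 (1): add. Components now {0} {1} {2} {3} {4} {5,6}
1–3 (3): add. Components now {0} {1,3} {2} {4} {5,6}
3–4 (3): add. Components now {0} {1,3,4} {2} {5,6}
1–2 (5): add. Components now {0} {1,2,3,4} {5,6}
4–6 (6): add. Components now {0} {1,2,3,4,5,6}
0–4 (9): add. Components now {0,1,2,3,4,5,6}
Edges rejected before the tree was complete: 0.

0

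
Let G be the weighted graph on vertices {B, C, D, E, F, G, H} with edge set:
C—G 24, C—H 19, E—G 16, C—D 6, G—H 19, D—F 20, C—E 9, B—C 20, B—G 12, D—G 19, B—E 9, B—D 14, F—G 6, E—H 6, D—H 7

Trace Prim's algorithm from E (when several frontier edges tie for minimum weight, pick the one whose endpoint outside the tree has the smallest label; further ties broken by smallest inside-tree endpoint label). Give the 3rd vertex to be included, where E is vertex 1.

Prim's algorithm from E:
Step 1: cheapest edge leaving the tree is E—H (6); add H.
Step 2: cheapest edge leaving the tree is D—H (7); add D.
Step 3: cheapest edge leaving the tree is C—D (6); add C.
Step 4: cheapest edge leaving the tree is B—E (9); add B.
Step 5: cheapest edge leaving the tree is B—G (12); add G.
Step 6: cheapest edge leaving the tree is F—G (6); add F.
Vertex order: E, H, D, C, B, G, F. The 3rd vertex is D.

D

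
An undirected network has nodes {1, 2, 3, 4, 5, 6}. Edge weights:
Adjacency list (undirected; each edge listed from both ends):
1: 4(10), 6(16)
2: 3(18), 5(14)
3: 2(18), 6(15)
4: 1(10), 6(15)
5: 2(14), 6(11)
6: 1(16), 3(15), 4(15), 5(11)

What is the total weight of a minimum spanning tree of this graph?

Sort edges by weight, then run Kruskal:
1-4 (10): add. Components now {1,4} {2} {3} {5} {6}
5-6 (11): add. Components now {1,4} {2} {3} {5,6}
2-5 (14): add. Components now {1,4} {2,5,6} {3}
3-6 (15): add. Components now {1,4} {2,3,5,6}
4-6 (15): add. Components now {1,2,3,4,5,6}
MST edges: 1-4, 5-6, 2-5, 3-6, 4-6; total weight 10+11+14+15+15 = 65.

65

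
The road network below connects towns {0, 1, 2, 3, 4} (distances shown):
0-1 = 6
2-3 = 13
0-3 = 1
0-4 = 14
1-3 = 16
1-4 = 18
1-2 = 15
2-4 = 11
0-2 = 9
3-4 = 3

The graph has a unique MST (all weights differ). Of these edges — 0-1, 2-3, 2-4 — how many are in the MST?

1

Kruskal: consider edges lightest-first.
0-3 (1): add — endpoints in different components.
3-4 (3): add — endpoints in different components.
0-1 (6): add — endpoints in different components.
0-2 (9): add — endpoints in different components.
MST edge set: {0-3, 3-4, 0-1, 0-2}.
Of the listed edges, {0-1} are in the MST → 1.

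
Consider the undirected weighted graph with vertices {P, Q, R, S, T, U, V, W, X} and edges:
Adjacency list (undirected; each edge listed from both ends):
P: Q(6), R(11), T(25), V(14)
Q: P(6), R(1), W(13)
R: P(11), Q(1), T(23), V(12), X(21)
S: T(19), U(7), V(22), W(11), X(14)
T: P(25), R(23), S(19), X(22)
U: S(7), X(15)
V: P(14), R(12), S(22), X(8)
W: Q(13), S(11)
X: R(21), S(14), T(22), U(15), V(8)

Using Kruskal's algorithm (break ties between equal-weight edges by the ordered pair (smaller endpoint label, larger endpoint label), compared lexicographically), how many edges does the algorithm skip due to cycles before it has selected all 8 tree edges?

4

Kruskal's algorithm — process edges by increasing weight (ties by edge label):
Q R (1): add — endpoints in different components.
P Q (6): add — endpoints in different components.
S U (7): add — endpoints in different components.
V X (8): add — endpoints in different components.
P R (11): skip — R and P already connected.
S W (11): add — endpoints in different components.
R V (12): add — endpoints in different components.
Q W (13): add — endpoints in different components.
P V (14): skip — V and P already connected.
S X (14): skip — S and X already connected.
U X (15): skip — X and U already connected.
S T (19): add — endpoints in different components.
Edges rejected before the tree was complete: 4.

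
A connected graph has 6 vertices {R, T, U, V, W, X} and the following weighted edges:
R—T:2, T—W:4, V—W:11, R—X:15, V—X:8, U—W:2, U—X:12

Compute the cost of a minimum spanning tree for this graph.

27

Grow the tree from T using Prim:
Step 1: cheapest edge leaving the tree is R—T (2); add R.
Step 2: cheapest edge leaving the tree is T—W (4); add W.
Step 3: cheapest edge leaving the tree is U—W (2); add U.
Step 4: cheapest edge leaving the tree is V—W (11); add V.
Step 5: cheapest edge leaving the tree is V—X (8); add X.
MST edges: R—T, T—W, U—W, V—W, V—X; total weight 2+4+2+11+8 = 27.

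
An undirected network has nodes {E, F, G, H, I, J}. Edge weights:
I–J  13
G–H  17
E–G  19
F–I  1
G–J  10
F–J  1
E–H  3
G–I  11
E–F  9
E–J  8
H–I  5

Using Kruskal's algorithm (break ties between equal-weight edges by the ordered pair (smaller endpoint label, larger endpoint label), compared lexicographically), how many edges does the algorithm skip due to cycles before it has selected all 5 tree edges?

Kruskal: consider edges lightest-first.
F–I (1): add — endpoints in different components.
F–J (1): add — endpoints in different components.
E–H (3): add — endpoints in different components.
H–I (5): add — endpoints in different components.
E–J (8): skip — E and J already connected.
E–F (9): skip — E and F already connected.
G–J (10): add — endpoints in different components.
Edges rejected before the tree was complete: 2.

2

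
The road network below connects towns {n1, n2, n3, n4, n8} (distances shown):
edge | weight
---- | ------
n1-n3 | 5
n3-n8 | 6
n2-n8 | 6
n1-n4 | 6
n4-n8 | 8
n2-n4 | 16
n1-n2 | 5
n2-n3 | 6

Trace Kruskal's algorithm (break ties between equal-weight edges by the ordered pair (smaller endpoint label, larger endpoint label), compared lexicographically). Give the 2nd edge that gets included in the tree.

n1-n3

Sort edges by weight, then run Kruskal:
n1-n2 (5): add. Components now {n3} {n4} {n1,n2} {n8}
n1-n3 (5): add. Components now {n1,n2,n3} {n4} {n8}
n1-n4 (6): add. Components now {n1,n2,n3,n4} {n8}
n2-n3 (6): skip — n3 and n2 already connected.
n2-n8 (6): add. Components now {n1,n2,n3,n4,n8}
The 2nd edge added is n1-n3.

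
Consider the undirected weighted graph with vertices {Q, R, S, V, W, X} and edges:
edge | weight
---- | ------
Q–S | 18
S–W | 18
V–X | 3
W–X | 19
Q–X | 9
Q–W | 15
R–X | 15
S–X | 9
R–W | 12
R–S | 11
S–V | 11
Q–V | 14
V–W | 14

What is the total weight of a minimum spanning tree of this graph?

Kruskal: consider edges lightest-first.
V–X (3): add. Components now {S} {W} {V,X} {R} {Q}
Q–X (9): add. Components now {S} {W} {Q,V,X} {R}
S–X (9): add. Components now {Q,S,V,X} {W} {R}
R–S (11): add. Components now {Q,R,S,V,X} {W}
S–V (11): skip — S and V already connected.
R–W (12): add. Components now {Q,R,S,V,W,X}
MST edges: V–X, Q–X, S–X, R–S, R–W; total weight 3+9+9+11+12 = 44.

44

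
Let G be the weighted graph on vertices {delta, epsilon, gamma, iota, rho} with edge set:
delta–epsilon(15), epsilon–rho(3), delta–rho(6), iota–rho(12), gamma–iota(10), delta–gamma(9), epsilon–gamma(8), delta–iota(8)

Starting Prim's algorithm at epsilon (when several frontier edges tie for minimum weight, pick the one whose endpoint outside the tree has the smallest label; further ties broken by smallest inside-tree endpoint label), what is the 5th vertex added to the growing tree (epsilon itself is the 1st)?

iota

Prim, starting at epsilon.
Step 1: cheapest edge leaving the tree is epsilon–rho (3); add rho.
Step 2: cheapest edge leaving the tree is delta–rho (6); add delta.
Step 3: cheapest edge leaving the tree is epsilon–gamma (8); add gamma.
Step 4: cheapest edge leaving the tree is delta–iota (8); add iota.
Vertex order: epsilon, rho, delta, gamma, iota. The 5th vertex is iota.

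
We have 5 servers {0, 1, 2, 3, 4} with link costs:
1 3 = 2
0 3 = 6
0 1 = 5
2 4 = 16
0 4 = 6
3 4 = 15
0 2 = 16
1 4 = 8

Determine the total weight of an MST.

29

Kruskal's algorithm — process edges by increasing weight (ties by edge label):
1 3 (2): add — endpoints in different components.
0 1 (5): add — endpoints in different components.
0 3 (6): skip — 0 and 3 already connected.
0 4 (6): add — endpoints in different components.
1 4 (8): skip — 1 and 4 already connected.
3 4 (15): skip — 3 and 4 already connected.
0 2 (16): add — endpoints in different components.
MST edges: 1 3, 0 1, 0 4, 0 2; total weight 2+5+6+16 = 29.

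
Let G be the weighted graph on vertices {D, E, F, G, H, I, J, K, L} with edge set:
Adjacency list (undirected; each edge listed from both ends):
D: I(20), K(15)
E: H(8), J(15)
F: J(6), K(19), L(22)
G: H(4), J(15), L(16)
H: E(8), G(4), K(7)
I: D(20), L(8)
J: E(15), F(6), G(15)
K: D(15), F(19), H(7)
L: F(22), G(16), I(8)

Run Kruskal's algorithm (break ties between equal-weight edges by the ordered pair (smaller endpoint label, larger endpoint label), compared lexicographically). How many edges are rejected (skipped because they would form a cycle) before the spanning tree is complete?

1

Kruskal's algorithm — process edges by increasing weight (ties by edge label):
G–H (4): add — endpoints in different components.
F–J (6): add — endpoints in different components.
H–K (7): add — endpoints in different components.
E–H (8): add — endpoints in different components.
I–L (8): add — endpoints in different components.
D–K (15): add — endpoints in different components.
E–J (15): add — endpoints in different components.
G–J (15): skip — G and J already connected.
G–L (16): add — endpoints in different components.
Edges rejected before the tree was complete: 1.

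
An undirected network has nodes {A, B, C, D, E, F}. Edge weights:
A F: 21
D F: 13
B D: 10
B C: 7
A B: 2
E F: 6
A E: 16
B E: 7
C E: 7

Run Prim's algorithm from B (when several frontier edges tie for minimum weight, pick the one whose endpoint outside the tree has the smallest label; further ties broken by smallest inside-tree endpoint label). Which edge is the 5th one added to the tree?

B-D

Prim, starting at B.
Step 1: cheapest edge leaving the tree is A B (2); add A.
Step 2: cheapest edge leaving the tree is B C (7); add C.
Step 3: cheapest edge leaving the tree is B E (7); add E.
Step 4: cheapest edge leaving the tree is E F (6); add F.
Step 5: cheapest edge leaving the tree is B D (10); add D.
The 5th edge added is B D.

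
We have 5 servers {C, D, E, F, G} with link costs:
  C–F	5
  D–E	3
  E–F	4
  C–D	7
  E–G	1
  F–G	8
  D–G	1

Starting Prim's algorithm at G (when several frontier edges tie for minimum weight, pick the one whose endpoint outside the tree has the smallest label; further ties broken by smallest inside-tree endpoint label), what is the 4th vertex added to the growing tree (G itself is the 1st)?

F

Grow the tree from G using Prim:
Step 1: frontier [D–G 1, E–G 1, F–G 8] → take D–G (1); add D.
Step 2: frontier [D–E 3, C–D 7, E–G 1, F–G 8] → take E–G (1); add E.
Step 3: frontier [C–D 7, E–F 4, F–G 8] → take E–F (4); add F.
Step 4: frontier [C–D 7, C–F 5] → take C–F (5); add C.
Vertex order: G, D, E, F, C. The 4th vertex is F.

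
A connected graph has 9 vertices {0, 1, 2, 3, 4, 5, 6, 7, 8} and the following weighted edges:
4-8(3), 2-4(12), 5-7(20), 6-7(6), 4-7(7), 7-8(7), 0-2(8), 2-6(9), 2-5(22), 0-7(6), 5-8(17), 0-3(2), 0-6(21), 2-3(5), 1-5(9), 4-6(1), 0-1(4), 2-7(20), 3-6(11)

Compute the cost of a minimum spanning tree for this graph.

Sort edges by weight, then run Kruskal:
4-6 (1): add — endpoints in different components.
0-3 (2): add — endpoints in different components.
4-8 (3): add — endpoints in different components.
0-1 (4): add — endpoints in different components.
2-3 (5): add — endpoints in different components.
0-7 (6): add — endpoints in different components.
6-7 (6): add — endpoints in different components.
4-7 (7): skip — 4 and 7 already connected.
7-8 (7): skip — 7 and 8 already connected.
0-2 (8): skip — 0 and 2 already connected.
1-5 (9): add — endpoints in different components.
MST edges: 4-6, 0-3, 4-8, 0-1, 2-3, 0-7, 6-7, 1-5; total weight 1+2+3+4+5+6+6+9 = 36.

36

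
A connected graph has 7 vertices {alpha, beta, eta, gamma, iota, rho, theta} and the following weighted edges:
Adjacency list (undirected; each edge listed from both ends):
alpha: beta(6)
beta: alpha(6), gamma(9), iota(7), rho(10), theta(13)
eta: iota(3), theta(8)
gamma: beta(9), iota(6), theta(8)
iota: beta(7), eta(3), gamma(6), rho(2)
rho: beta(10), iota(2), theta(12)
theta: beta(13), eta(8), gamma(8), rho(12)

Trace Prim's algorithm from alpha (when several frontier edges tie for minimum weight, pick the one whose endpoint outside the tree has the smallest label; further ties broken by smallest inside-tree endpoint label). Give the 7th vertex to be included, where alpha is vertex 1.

theta

Prim, starting at alpha.
Step 1: frontier [alpha—beta 6] → take alpha—beta (6); add beta.
Step 2: frontier [beta—iota 7, beta—gamma 9, beta—rho 10, beta—theta 13] → take beta—iota (7); add iota.
Step 3: frontier [beta—gamma 9, beta—rho 10, beta—theta 13, iota—rho 2, eta—iota 3, gamma—iota 6] → take iota—rho (2); add rho.
Step 4: frontier [beta—gamma 9, beta—theta 13, eta—iota 3, gamma—iota 6, rho—theta 12] → take eta—iota (3); add eta.
Step 5: frontier [beta—gamma 9, beta—theta 13, eta—theta 8, gamma—iota 6, rho—theta 12] → take gamma—iota (6); add gamma.
Step 6: frontier [beta—theta 13, eta—theta 8, gamma—theta 8, rho—theta 12] → take eta—theta (8); add theta.
Vertex order: alpha, beta, iota, rho, eta, gamma, theta. The 7th vertex is theta.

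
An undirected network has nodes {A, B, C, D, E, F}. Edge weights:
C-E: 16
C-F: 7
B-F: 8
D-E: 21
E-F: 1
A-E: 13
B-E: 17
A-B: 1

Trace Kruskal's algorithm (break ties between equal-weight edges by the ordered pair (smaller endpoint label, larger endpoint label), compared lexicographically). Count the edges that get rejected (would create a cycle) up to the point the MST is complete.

3

Sort edges by weight, then run Kruskal:
A-B (1): add — endpoints in different components.
E-F (1): add — endpoints in different components.
C-F (7): add — endpoints in different components.
B-F (8): add — endpoints in different components.
A-E (13): skip — A and E already connected.
C-E (16): skip — C and E already connected.
B-E (17): skip — B and E already connected.
D-E (21): add — endpoints in different components.
Edges rejected before the tree was complete: 3.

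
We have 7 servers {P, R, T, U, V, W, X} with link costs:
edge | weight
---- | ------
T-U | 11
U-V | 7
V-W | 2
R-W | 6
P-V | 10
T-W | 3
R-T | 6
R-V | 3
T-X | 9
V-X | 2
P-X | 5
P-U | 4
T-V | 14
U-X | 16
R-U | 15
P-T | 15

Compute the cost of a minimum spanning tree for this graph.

19

Sort edges by weight, then run Kruskal:
V-W (2): add. Components now {V,W} {T} {R} {U} {X} {P}
V-X (2): add. Components now {V,W,X} {T} {R} {U} {P}
R-V (3): add. Components now {R,V,W,X} {T} {U} {P}
T-W (3): add. Components now {R,T,V,W,X} {U} {P}
P-U (4): add. Components now {R,T,V,W,X} {P,U}
P-X (5): add. Components now {P,R,T,U,V,W,X}
MST edges: V-W, V-X, R-V, T-W, P-U, P-X; total weight 2+2+3+3+4+5 = 19.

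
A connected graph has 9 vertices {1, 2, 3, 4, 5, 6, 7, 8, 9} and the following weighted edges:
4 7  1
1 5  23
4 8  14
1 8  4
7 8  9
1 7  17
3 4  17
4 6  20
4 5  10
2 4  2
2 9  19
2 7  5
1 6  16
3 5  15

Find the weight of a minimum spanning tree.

Prim, starting at 8.
Step 1: cheapest edge leaving the tree is 1 8 (4); add 1.
Step 2: cheapest edge leaving the tree is 7 8 (9); add 7.
Step 3: cheapest edge leaving the tree is 4 7 (1); add 4.
Step 4: cheapest edge leaving the tree is 2 4 (2); add 2.
Step 5: cheapest edge leaving the tree is 4 5 (10); add 5.
Step 6: cheapest edge leaving the tree is 3 5 (15); add 3.
Step 7: cheapest edge leaving the tree is 1 6 (16); add 6.
Step 8: cheapest edge leaving the tree is 2 9 (19); add 9.
MST edges: 1 8, 7 8, 4 7, 2 4, 4 5, 3 5, 1 6, 2 9; total weight 4+9+1+2+10+15+16+19 = 76.

76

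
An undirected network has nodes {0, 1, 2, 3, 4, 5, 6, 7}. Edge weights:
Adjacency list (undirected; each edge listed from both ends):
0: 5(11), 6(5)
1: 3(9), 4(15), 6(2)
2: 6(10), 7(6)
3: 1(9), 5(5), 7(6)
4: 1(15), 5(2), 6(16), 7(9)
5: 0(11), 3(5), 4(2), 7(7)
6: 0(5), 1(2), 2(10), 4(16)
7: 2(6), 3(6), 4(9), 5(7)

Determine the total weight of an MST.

Sort edges by weight, then run Kruskal:
1—6 (2): add — endpoints in different components.
4—5 (2): add — endpoints in different components.
0—6 (5): add — endpoints in different components.
3—5 (5): add — endpoints in different components.
2—7 (6): add — endpoints in different components.
3—7 (6): add — endpoints in different components.
5—7 (7): skip — 5 and 7 already connected.
1—3 (9): add — endpoints in different components.
MST edges: 1—6, 4—5, 0—6, 3—5, 2—7, 3—7, 1—3; total weight 2+2+5+5+6+6+9 = 35.

35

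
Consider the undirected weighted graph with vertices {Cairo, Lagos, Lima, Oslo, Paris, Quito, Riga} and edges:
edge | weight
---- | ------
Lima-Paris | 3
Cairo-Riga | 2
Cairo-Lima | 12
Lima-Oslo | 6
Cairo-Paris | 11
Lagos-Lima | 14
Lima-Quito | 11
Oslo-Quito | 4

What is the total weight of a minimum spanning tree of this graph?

40

Kruskal: consider edges lightest-first.
Cairo-Riga (2): add. Components now {Lima} {Oslo} {Paris} {Lagos} {Cairo,Riga} {Quito}
Lima-Paris (3): add. Components now {Lima,Paris} {Oslo} {Lagos} {Cairo,Riga} {Quito}
Oslo-Quito (4): add. Components now {Lima,Paris} {Oslo,Quito} {Lagos} {Cairo,Riga}
Lima-Oslo (6): add. Components now {Lima,Oslo,Paris,Quito} {Lagos} {Cairo,Riga}
Cairo-Paris (11): add. Components now {Cairo,Lima,Oslo,Paris,Quito,Riga} {Lagos}
Lima-Quito (11): skip — Lima and Quito already connected.
Cairo-Lima (12): skip — Lima and Cairo already connected.
Lagos-Lima (14): add. Components now {Cairo,Lagos,Lima,Oslo,Paris,Quito,Riga}
MST edges: Cairo-Riga, Lima-Paris, Oslo-Quito, Lima-Oslo, Cairo-Paris, Lagos-Lima; total weight 2+3+4+6+11+14 = 40.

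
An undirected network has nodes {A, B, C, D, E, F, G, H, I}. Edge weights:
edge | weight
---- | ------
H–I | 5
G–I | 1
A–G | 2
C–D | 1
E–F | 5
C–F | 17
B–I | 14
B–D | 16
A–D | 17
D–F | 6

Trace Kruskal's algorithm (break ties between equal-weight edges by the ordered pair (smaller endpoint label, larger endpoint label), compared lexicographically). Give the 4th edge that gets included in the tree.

Kruskal's algorithm — process edges by increasing weight (ties by edge label):
C–D (1): add — endpoints in different components.
G–I (1): add — endpoints in different components.
A–G (2): add — endpoints in different components.
E–F (5): add — endpoints in different components.
H–I (5): add — endpoints in different components.
D–F (6): add — endpoints in different components.
B–I (14): add — endpoints in different components.
B–D (16): add — endpoints in different components.
The 4th edge added is E–F.

E-F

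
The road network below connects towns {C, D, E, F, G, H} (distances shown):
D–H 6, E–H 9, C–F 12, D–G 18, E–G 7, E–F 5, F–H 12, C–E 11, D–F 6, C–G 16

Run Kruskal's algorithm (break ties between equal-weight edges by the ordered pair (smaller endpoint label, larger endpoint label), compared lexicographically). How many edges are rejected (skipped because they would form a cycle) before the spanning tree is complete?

1

Kruskal: consider edges lightest-first.
E–F (5): add — endpoints in different components.
D–F (6): add — endpoints in different components.
D–H (6): add — endpoints in different components.
E–G (7): add — endpoints in different components.
E–H (9): skip — E and H already connected.
C–E (11): add — endpoints in different components.
Edges rejected before the tree was complete: 1.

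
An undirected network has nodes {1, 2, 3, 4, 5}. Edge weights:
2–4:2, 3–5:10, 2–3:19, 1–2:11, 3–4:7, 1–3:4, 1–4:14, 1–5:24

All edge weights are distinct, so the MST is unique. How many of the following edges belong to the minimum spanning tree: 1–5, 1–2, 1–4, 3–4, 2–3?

1

Kruskal: consider edges lightest-first.
2–4 (2): add — endpoints in different components.
1–3 (4): add — endpoints in different components.
3–4 (7): add — endpoints in different components.
3–5 (10): add — endpoints in different components.
MST edge set: {2–4, 1–3, 3–4, 3–5}.
Of the listed edges, {3–4} are in the MST → 1.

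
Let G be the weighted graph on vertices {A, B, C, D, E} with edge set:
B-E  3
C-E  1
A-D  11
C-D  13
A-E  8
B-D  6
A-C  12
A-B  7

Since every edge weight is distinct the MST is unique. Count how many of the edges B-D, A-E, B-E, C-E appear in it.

Sort edges by weight, then run Kruskal:
C-E (1): add. Components now {A} {B} {C,E} {D}
B-E (3): add. Components now {A} {B,C,E} {D}
B-D (6): add. Components now {A} {B,C,D,E}
A-B (7): add. Components now {A,B,C,D,E}
MST edge set: {C-E, B-E, B-D, A-B}.
Of the listed edges, {B-D, B-E, C-E} are in the MST → 3.

3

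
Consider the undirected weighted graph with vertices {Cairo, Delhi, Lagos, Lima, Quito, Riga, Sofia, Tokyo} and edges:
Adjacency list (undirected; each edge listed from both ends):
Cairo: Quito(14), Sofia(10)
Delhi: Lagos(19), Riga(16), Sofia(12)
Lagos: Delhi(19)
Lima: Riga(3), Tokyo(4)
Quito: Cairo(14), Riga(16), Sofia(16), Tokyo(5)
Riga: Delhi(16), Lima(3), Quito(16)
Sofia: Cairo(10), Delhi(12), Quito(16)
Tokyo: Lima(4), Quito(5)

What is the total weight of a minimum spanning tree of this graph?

Kruskal's algorithm — process edges by increasing weight (ties by edge label):
Lima-Riga (3): add — endpoints in different components.
Lima-Tokyo (4): add — endpoints in different components.
Quito-Tokyo (5): add — endpoints in different components.
Cairo-Sofia (10): add — endpoints in different components.
Delhi-Sofia (12): add — endpoints in different components.
Cairo-Quito (14): add — endpoints in different components.
Delhi-Riga (16): skip — Delhi and Riga already connected.
Quito-Riga (16): skip — Riga and Quito already connected.
Quito-Sofia (16): skip — Quito and Sofia already connected.
Delhi-Lagos (19): add — endpoints in different components.
MST edges: Lima-Riga, Lima-Tokyo, Quito-Tokyo, Cairo-Sofia, Delhi-Sofia, Cairo-Quito, Delhi-Lagos; total weight 3+4+5+10+12+14+19 = 67.

67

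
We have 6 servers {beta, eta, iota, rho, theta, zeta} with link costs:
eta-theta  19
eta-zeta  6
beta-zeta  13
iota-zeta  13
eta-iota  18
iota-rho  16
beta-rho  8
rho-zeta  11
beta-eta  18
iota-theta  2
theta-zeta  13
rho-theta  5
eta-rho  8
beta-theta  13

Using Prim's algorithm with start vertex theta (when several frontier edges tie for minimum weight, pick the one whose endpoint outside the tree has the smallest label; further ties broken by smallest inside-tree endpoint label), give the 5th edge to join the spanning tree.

eta-zeta

Prim, starting at theta.
Step 1: cheapest edge leaving the tree is iota-theta (2); add iota.
Step 2: cheapest edge leaving the tree is rho-theta (5); add rho.
Step 3: cheapest edge leaving the tree is beta-rho (8); add beta.
Step 4: cheapest edge leaving the tree is eta-rho (8); add eta.
Step 5: cheapest edge leaving the tree is eta-zeta (6); add zeta.
The 5th edge added is eta-zeta.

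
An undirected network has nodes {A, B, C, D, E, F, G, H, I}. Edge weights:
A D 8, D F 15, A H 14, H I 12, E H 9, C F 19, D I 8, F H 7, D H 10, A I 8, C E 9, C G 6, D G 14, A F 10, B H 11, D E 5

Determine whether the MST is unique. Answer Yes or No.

Kruskal: consider edges lightest-first.
D E (5): add — endpoints in different components.
C G (6): add — endpoints in different components.
F H (7): add — endpoints in different components.
A D (8): add — endpoints in different components.
A I (8): add — endpoints in different components.
D I (8): skip — D and I already connected.
C E (9): add — endpoints in different components.
E H (9): add — endpoints in different components.
A F (10): skip — A and F already connected.
D H (10): skip — D and H already connected.
B H (11): add — endpoints in different components.
Non-tree edge D I has weight 8, equal to the heaviest edge on its tree cycle — swapping gives another MST of the same weight. Not unique.

No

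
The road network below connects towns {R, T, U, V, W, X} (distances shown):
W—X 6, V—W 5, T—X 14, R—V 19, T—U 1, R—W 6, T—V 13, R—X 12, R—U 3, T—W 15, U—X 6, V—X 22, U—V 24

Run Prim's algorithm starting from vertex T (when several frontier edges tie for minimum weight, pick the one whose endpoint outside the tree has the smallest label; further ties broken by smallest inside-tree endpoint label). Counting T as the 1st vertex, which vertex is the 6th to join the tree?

X

Prim's algorithm from T:
Step 1: frontier [T—U 1, T—V 13, T—X 14, T—W 15] → take T—U (1); add U.
Step 2: frontier [T—V 13, T—X 14, T—W 15, R—U 3, U—X 6, U—V 24] → take R—U (3); add R.
Step 3: frontier [R—W 6, R—X 12, R—V 19, T—V 13, T—X 14, T—W 15, U—X 6, U—V 24] → take R—W (6); add W.
Step 4: frontier [R—X 12, R—V 19, T—V 13, T—X 14, U—X 6, U—V 24, V—W 5, W—X 6] → take V—W (5); add V.
Step 5: frontier [R—X 12, T—X 14, U—X 6, V—X 22, W—X 6] → take U—X (6); add X.
Vertex order: T, U, R, W, V, X. The 6th vertex is X.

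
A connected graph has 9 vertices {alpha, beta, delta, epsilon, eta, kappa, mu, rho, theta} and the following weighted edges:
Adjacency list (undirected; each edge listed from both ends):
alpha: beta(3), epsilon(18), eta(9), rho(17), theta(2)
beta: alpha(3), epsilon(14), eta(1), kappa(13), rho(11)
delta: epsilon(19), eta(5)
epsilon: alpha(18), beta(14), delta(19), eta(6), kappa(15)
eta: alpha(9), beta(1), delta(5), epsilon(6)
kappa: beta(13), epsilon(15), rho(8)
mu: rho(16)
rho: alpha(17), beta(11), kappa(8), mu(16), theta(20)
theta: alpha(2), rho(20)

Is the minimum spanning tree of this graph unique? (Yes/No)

Yes

Kruskal: consider edges lightest-first.
beta eta (1): add — endpoints in different components.
alpha theta (2): add — endpoints in different components.
alpha beta (3): add — endpoints in different components.
delta eta (5): add — endpoints in different components.
epsilon eta (6): add — endpoints in different components.
kappa rho (8): add — endpoints in different components.
alpha eta (9): skip — alpha and eta already connected.
beta rho (11): add — endpoints in different components.
beta kappa (13): skip — beta and kappa already connected.
beta epsilon (14): skip — beta and epsilon already connected.
epsilon kappa (15): skip — kappa and epsilon already connected.
mu rho (16): add — endpoints in different components.
Every non-tree edge has weight strictly greater than the heaviest edge on the tree path between its endpoints, so the MST is unique.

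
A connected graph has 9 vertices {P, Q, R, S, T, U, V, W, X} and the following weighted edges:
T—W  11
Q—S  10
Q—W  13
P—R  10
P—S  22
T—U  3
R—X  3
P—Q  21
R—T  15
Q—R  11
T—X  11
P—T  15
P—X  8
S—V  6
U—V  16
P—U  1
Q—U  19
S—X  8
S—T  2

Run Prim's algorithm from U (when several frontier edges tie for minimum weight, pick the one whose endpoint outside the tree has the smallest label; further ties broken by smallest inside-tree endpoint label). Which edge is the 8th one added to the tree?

T-W

Grow the tree from U using Prim:
Step 1: cheapest edge leaving the tree is P—U (1); add P.
Step 2: cheapest edge leaving the tree is T—U (3); add T.
Step 3: cheapest edge leaving the tree is S—T (2); add S.
Step 4: cheapest edge leaving the tree is S—V (6); add V.
Step 5: cheapest edge leaving the tree is P—X (8); add X.
Step 6: cheapest edge leaving the tree is R—X (3); add R.
Step 7: cheapest edge leaving the tree is Q—S (10); add Q.
Step 8: cheapest edge leaving the tree is T—W (11); add W.
The 8th edge added is T—W.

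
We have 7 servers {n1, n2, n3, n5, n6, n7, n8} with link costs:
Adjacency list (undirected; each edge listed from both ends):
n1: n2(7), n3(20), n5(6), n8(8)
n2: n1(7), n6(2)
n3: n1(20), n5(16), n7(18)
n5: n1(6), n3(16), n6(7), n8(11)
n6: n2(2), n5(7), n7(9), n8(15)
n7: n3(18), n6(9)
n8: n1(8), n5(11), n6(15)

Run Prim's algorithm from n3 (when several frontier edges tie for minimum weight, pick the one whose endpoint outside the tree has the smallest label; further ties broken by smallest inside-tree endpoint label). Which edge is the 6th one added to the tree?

Grow the tree from n3 using Prim:
Step 1: frontier [n3—n5 16, n3—n7 18, n1—n3 20] → take n3—n5 (16); add n5.
Step 2: frontier [n3—n7 18, n1—n3 20, n1—n5 6, n5—n6 7, n5—n8 11] → take n1—n5 (6); add n1.
Step 3: frontier [n1—n2 7, n1—n8 8, n3—n7 18, n5—n6 7, n5—n8 11] → take n1—n2 (7); add n2.
Step 4: frontier [n1—n8 8, n2—n6 2, n3—n7 18, n5—n6 7, n5—n8 11] → take n2—n6 (2); add n6.
Step 5: frontier [n1—n8 8, n3—n7 18, n5—n8 11, n6—n7 9, n6—n8 15] → take n1—n8 (8); add n8.
Step 6: frontier [n3—n7 18, n6—n7 9] → take n6—n7 (9); add n7.
The 6th edge added is n6—n7.

n6-n7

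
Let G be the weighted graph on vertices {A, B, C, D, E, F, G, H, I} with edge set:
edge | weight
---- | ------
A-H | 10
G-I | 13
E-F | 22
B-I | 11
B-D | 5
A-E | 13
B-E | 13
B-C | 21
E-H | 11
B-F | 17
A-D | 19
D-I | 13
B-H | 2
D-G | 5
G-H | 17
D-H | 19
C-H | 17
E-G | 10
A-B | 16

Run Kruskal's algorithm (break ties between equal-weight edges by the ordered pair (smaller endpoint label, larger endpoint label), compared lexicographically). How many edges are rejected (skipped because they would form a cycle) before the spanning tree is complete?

6

Kruskal's algorithm — process edges by increasing weight (ties by edge label):
B-H (2): add — endpoints in different components.
B-D (5): add — endpoints in different components.
D-G (5): add — endpoints in different components.
A-H (10): add — endpoints in different components.
E-G (10): add — endpoints in different components.
B-I (11): add — endpoints in different components.
E-H (11): skip — E and H already connected.
A-E (13): skip — A and E already connected.
B-E (13): skip — B and E already connected.
D-I (13): skip — D and I already connected.
G-I (13): skip — G and I already connected.
A-B (16): skip — A and B already connected.
B-F (17): add — endpoints in different components.
C-H (17): add — endpoints in different components.
Edges rejected before the tree was complete: 6.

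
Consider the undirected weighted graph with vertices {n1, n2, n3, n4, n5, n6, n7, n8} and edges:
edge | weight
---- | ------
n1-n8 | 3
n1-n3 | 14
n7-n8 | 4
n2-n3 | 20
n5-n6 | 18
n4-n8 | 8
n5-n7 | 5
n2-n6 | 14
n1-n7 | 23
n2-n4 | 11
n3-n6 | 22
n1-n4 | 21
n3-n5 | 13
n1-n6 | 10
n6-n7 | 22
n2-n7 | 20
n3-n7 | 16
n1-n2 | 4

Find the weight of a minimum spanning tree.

Kruskal's algorithm — process edges by increasing weight (ties by edge label):
n1-n8 (3): add — endpoints in different components.
n1-n2 (4): add — endpoints in different components.
n7-n8 (4): add — endpoints in different components.
n5-n7 (5): add — endpoints in different components.
n4-n8 (8): add — endpoints in different components.
n1-n6 (10): add — endpoints in different components.
n2-n4 (11): skip — n4 and n2 already connected.
n3-n5 (13): add — endpoints in different components.
MST edges: n1-n8, n1-n2, n7-n8, n5-n7, n4-n8, n1-n6, n3-n5; total weight 3+4+4+5+8+10+13 = 47.

47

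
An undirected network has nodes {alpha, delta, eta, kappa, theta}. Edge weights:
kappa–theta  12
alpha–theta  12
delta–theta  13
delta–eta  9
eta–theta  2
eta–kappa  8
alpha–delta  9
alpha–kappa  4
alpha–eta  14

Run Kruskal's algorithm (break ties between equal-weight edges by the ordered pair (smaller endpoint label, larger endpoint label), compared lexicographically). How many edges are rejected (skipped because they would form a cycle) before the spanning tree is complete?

Kruskal: consider edges lightest-first.
eta–theta (2): add — endpoints in different components.
alpha–kappa (4): add — endpoints in different components.
eta–kappa (8): add — endpoints in different components.
alpha–delta (9): add — endpoints in different components.
Edges rejected before the tree was complete: 0.

0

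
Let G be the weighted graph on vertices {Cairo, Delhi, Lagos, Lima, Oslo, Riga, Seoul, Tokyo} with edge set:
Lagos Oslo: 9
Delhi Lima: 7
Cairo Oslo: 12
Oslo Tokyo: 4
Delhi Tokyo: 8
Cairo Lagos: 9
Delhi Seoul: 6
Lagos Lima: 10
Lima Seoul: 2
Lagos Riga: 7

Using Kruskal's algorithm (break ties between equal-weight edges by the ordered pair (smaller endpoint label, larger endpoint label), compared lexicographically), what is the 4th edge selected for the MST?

Kruskal: consider edges lightest-first.
Lima Seoul (2): add — endpoints in different components.
Oslo Tokyo (4): add — endpoints in different components.
Delhi Seoul (6): add — endpoints in different components.
Delhi Lima (7): skip — Lima and Delhi already connected.
Lagos Riga (7): add — endpoints in different components.
Delhi Tokyo (8): add — endpoints in different components.
Cairo Lagos (9): add — endpoints in different components.
Lagos Oslo (9): add — endpoints in different components.
The 4th edge added is Lagos Riga.

Lagos-Riga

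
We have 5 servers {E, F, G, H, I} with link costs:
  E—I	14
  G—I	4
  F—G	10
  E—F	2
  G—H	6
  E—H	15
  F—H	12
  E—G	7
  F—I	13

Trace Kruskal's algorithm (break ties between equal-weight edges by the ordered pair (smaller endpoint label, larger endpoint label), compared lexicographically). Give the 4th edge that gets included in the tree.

Kruskal's algorithm — process edges by increasing weight (ties by edge label):
E—F (2): add — endpoints in different components.
G—I (4): add — endpoints in different components.
G—H (6): add — endpoints in different components.
E—G (7): add — endpoints in different components.
The 4th edge added is E—G.

E-G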